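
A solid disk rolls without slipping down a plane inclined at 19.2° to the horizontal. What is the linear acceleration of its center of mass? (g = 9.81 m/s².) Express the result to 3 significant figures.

a ≈ 2.15 m/s²

For this body I = (1/2)MR², i.e. k = I/(MR²) = 0.5.
Newton's second law down the slope: Mg sinθ − f = Ma. The torque equation fR = Iα (with α = a/R) gives f = kMa.
Eliminating f: Mg sinθ = (1+k)Ma, so a = g sinθ/(1+k) = 9.81 × sin19.2° / 1.5 ≈ 2.15 m/s².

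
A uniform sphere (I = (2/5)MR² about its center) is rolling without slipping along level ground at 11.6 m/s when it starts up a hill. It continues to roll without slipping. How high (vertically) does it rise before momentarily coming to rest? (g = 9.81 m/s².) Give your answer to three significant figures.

h ≈ 9.60 m

For this body I = (2/5)MR², i.e. k = I/(MR²) = 0.4.
Rolling without slipping gives ω = v/R, so the total kinetic energy is ½Mv² + ½Iω² = ½(1+k)Mv² = (7/10)Mv².
All of this converts to potential energy at the highest point: (7/10)Mv₀² = Mgh.
Thus h = (1+k)v₀²/(2g) = 1.4 × 11.6² / (2 × 9.81) ≈ 9.60 m.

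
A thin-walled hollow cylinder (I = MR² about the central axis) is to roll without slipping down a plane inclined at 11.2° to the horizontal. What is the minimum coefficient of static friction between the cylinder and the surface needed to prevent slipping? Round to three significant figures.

With I = MR², the ratio k = I/(MR²) is 1.
Translational: Mg sinθ − f = Ma. Rotational about the CM: fR = Iα = kMRa, so f = kMa.
These give a = g sinθ/(1+k) and the required friction f = kMg sinθ/(1+k).
With N = Mg cosθ, the no-slip condition f ≤ μN gives μ_min = f/N = k tanθ/(1+k).
μ_min = 1 × tan11.2° / 2 ≈ 0.0990.

μ_min ≈ 0.0990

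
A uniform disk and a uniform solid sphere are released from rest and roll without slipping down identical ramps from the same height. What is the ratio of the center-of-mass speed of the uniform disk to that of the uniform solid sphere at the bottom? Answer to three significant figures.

v_ratio ≈ 0.966

Each satisfies Mgh = ½(1+k)Mv² with k = I/(MR²), so v ∝ 1/√(1+k).
For the uniform disk k = 0.5; for the uniform solid sphere k = 0.4.
v₁/v₂ = √((1+k₂)/(1+k₁)) = √(1.4/1.5) ≈ 0.966.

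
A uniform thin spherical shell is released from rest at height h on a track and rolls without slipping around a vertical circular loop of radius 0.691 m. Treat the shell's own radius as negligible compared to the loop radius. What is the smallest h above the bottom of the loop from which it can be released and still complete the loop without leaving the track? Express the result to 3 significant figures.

h_min ≈ 1.96 m

For this body I = (2/3)MR², i.e. k = I/(MR²) = 2/3.
At the top of the loop, the minimum-contact condition is Mg = Mv_top²/r, so v_top² = gr.
With ω = v/R, the kinetic energy at speed v is ½(1+k)Mv² = (5/6)Mv².
Energy conservation from release (height h) to the top (height 2r): Mgh = Mg(2r) + (5/6)M·gr.
Thus h_min = 2r + (1+k)r/2 = r(2 + 1.667/2) = 0.691 × 2.833 ≈ 1.96 m.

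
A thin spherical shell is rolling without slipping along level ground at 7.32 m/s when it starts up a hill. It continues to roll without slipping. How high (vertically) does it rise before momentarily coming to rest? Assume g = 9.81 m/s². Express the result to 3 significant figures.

h ≈ 4.55 m

With I = (2/3)MR², the ratio k = I/(MR²) is 2/3.
Pure rolling means v = ωR; then KE = ½Mv² + ½I(v/R)² = ½(1+k)Mv² = (5/6)Mv².
At the top the kinetic energy is zero, so (5/6)Mv₀² = Mgh.
Thus h = (1+k)v₀²/(2g) = 1.667 × 7.32² / (2 × 9.81) ≈ 4.55 m.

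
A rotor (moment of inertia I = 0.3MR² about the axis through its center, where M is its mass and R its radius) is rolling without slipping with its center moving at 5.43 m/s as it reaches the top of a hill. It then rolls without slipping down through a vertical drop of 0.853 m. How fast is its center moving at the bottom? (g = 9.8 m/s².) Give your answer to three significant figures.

v ≈ 6.51 m/s

The moment of inertia is 0.3MR², giving k ≡ I/(MR²) = 0.3.
Pure rolling means v = ωR; then KE = ½Mv² + ½I(v/R)² = ½(1+k)Mv² = (13/20)Mv².
Energy conservation: (13/20)Mv₀² + Mgh = (13/20)Mv², so v² = v₀² + 2gh/(1+k).
v = √(5.43² + 2×9.8×0.853/1.3) = √42.35 ≈ 6.51 m/s.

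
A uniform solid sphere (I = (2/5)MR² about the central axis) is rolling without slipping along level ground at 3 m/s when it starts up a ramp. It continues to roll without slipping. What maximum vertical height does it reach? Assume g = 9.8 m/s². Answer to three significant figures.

Here I = (2/5)MR², so the shape factor k = I/(MR²) = 0.4.
The rolling condition ω = v/R makes the rotational term ½I(v/R)² = ½kMv², so KE_total = ½(1+k)Mv² = (7/10)Mv².
At the top the kinetic energy is zero, so (7/10)Mv₀² = Mgh.
Thus h = (1+k)v₀²/(2g) = 1.4 × 3² / (2 × 9.8) ≈ 0.643 m.

h ≈ 0.643 m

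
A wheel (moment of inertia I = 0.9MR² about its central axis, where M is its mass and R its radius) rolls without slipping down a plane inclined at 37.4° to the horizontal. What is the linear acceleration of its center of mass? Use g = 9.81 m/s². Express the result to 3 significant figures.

a ≈ 3.14 m/s²

With I = 0.9MR², the ratio k = I/(MR²) is 0.9.
Along the incline Mg sinθ − f = Ma, and torque about the center fR = Iα = kMR²(a/R) gives f = kMa.
Eliminating f: Mg sinθ = (1+k)Ma, so a = g sinθ/(1+k) = 9.81 × sin37.4° / 1.9 ≈ 3.14 m/s².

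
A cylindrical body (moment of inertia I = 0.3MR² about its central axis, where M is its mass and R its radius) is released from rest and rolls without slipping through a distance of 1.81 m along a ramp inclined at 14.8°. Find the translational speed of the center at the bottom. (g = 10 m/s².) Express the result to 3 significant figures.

v ≈ 2.67 m/s

With I = 0.3MR², the ratio k = I/(MR²) is 0.3.
Rolling without slipping gives ω = v/R, so the total kinetic energy is ½Mv² + ½Iω² = ½(1+k)Mv² = (13/20)Mv².
The vertical drop is h = L sinθ = 1.81 × sin14.8° = 0.4624 m.
Energy conservation: Mgh = (13/20)Mv², so v = √(2gh/(1+k)) = √(2 × 10 × 0.4624 / 1.3) ≈ 2.67 m/s.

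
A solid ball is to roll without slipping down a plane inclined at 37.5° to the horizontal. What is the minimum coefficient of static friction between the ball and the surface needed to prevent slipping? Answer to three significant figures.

The moment of inertia is (2/5)MR², giving k ≡ I/(MR²) = 0.4.
Translational: Mg sinθ − f = Ma. Rotational about the CM: fR = Iα = kMRa, so f = kMa.
These give a = g sinθ/(1+k) and the required friction f = kMg sinθ/(1+k).
The normal force is N = Mg cosθ, so μ_min = f/N = k tanθ/(1+k).
μ_min = 0.4 × tan37.5° / 1.4 ≈ 0.219.

μ_min ≈ 0.219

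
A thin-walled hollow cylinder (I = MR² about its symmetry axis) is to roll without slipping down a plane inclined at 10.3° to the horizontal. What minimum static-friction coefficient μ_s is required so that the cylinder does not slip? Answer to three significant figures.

For this body I = MR², i.e. k = I/(MR²) = 1.
Along the incline Mg sinθ − f = Ma, and torque about the center fR = Iα = kMR²(a/R) gives f = kMa.
These give a = g sinθ/(1+k) and the required friction f = kMg sinθ/(1+k).
With N = Mg cosθ, the no-slip condition f ≤ μN gives μ_min = f/N = k tanθ/(1+k).
μ_min = 1 × tan10.3° / 2 ≈ 0.0909.

μ_min ≈ 0.0909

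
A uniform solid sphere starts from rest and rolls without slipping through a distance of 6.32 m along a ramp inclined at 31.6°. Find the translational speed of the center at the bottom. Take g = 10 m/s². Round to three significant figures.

With I = (2/5)MR², the ratio k = I/(MR²) is 0.4.
The rolling condition ω = v/R makes the rotational term ½I(v/R)² = ½kMv², so KE_total = ½(1+k)Mv² = (7/10)Mv².
The vertical drop is h = L sinθ = 6.32 × sin31.6° = 3.312 m.
Energy conservation: Mgh = (7/10)Mv², so v = √(2gh/(1+k)) = √(2 × 10 × 3.312 / 1.4) ≈ 6.88 m/s.

v ≈ 6.88 m/s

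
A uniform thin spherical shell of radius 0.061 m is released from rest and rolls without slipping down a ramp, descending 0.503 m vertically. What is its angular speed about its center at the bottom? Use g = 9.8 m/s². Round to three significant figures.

The moment of inertia is (2/3)MR², giving k ≡ I/(MR²) = 2/3.
The rolling condition ω = v/R makes the rotational term ½I(v/R)² = ½kMv², so KE_total = ½(1+k)Mv² = (5/6)Mv².
Energy conservation Mgh = ½(1+k)Mv² gives v = √(2gh/(1+k)) = √(2 × 9.8 × 0.503 / 1.667) = 2.432 m/s.
Then ω = v/R = 2.432 / 0.061 ≈ 39.9 rad/s.

ω ≈ 39.9 rad/s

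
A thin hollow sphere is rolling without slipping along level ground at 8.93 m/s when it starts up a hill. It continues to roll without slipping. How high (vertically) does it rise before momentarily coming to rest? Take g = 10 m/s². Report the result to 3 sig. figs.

Here I = (2/3)MR², so the shape factor k = I/(MR²) = 2/3.
Rolling without slipping gives ω = v/R, so the total kinetic energy is ½Mv² + ½Iω² = ½(1+k)Mv² = (5/6)Mv².
At the top the kinetic energy is zero, so (5/6)Mv₀² = Mgh.
Thus h = (1+k)v₀²/(2g) = 1.667 × 8.93² / (2 × 10) ≈ 6.65 m.

h ≈ 6.65 m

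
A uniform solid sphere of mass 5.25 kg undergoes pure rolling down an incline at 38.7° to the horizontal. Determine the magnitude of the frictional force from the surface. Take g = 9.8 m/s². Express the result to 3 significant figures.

f ≈ 9.19 N

Here I = (2/5)MR², so the shape factor k = I/(MR²) = 0.4.
Translational: Mg sinθ − f = Ma. Rotational about the CM: fR = Iα = kMRa, so f = kMa.
Combining, a = g sinθ/(1+k) and f = kMa = kMg sinθ/(1+k).
f = 0.4 × 5.25 × 9.8 × sin38.7° / 1.4 ≈ 9.19 N.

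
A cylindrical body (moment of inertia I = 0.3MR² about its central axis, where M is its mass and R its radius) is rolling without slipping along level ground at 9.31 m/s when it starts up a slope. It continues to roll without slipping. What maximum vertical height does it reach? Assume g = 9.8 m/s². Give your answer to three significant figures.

Here I = 0.3MR², so the shape factor k = I/(MR²) = 0.3.
The rolling condition ω = v/R makes the rotational term ½I(v/R)² = ½kMv², so KE_total = ½(1+k)Mv² = (13/20)Mv².
At the top the kinetic energy is zero, so (13/20)Mv₀² = Mgh.
Thus h = (1+k)v₀²/(2g) = 1.3 × 9.31² / (2 × 9.8) ≈ 5.75 m.

h ≈ 5.75 m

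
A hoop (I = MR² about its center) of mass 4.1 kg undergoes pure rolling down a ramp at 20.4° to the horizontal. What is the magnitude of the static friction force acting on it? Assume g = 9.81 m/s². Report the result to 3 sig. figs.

f ≈ 7.01 N

For this body I = MR², i.e. k = I/(MR²) = 1.
Translational: Mg sinθ − f = Ma. Rotational about the CM: fR = Iα = kMRa, so f = kMa.
Combining, a = g sinθ/(1+k) and f = kMa = kMg sinθ/(1+k).
f = 1 × 4.1 × 9.81 × sin20.4° / 2 ≈ 7.01 N.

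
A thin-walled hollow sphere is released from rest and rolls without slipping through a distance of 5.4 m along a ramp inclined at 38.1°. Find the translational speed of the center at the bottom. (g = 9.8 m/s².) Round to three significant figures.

v ≈ 6.26 m/s

For this body I = (2/3)MR², i.e. k = I/(MR²) = 2/3.
Rolling without slipping gives ω = v/R, so the total kinetic energy is ½Mv² + ½Iω² = ½(1+k)Mv² = (5/6)Mv².
The vertical drop is h = L sinθ = 5.4 × sin38.1° = 3.332 m.
Energy conservation: Mgh = (5/6)Mv², so v = √(2gh/(1+k)) = √(2 × 9.8 × 3.332 / 1.667) ≈ 6.26 m/s.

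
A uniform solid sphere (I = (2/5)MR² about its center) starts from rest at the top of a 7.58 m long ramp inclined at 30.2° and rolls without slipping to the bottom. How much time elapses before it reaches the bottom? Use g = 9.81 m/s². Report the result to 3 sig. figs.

Here I = (2/5)MR², so the shape factor k = I/(MR²) = 0.4.
Translational: Mg sinθ − f = Ma. Rotational about the CM: fR = Iα = kMRa, so f = kMa.
Hence a = g sinθ/(1+k) = 9.81×sin30.2°/1.4 = 3.525 m/s².
Starting from rest, L = ½at², so t = √(2L/a) = √(2×7.58/3.525) ≈ 2.07 s.

t ≈ 2.07 s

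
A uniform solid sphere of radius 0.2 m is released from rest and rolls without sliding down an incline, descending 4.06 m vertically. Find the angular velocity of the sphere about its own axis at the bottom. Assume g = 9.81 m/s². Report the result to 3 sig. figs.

ω ≈ 37.7 rad/s

The moment of inertia is (2/5)MR², giving k ≡ I/(MR²) = 0.4.
Pure rolling means v = ωR; then KE = ½Mv² + ½I(v/R)² = ½(1+k)Mv² = (7/10)Mv².
Energy conservation Mgh = ½(1+k)Mv² gives v = √(2gh/(1+k)) = √(2 × 9.81 × 4.06 / 1.4) = 7.543 m/s.
Then ω = v/R = 7.543 / 0.2 ≈ 37.7 rad/s.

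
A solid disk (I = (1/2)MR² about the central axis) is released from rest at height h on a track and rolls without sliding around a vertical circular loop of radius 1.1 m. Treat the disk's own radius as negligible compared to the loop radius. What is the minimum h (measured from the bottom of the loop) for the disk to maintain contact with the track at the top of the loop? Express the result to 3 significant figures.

With I = (1/2)MR², the ratio k = I/(MR²) is 0.5.
At the top, contact is just lost when gravity alone supplies the centripetal force: Mg = Mv_top²/r, i.e. v_top² = gr.
With ω = v/R, the kinetic energy at speed v is ½(1+k)Mv² = (3/4)Mv².
Energy conservation from release (height h) to the top (height 2r): Mgh = Mg(2r) + (3/4)M·gr.
Thus h_min = 2r + (1+k)r/2 = r(2 + 1.5/2) = 1.1 × 2.75 ≈ 3.03 m.

h_min ≈ 3.03 m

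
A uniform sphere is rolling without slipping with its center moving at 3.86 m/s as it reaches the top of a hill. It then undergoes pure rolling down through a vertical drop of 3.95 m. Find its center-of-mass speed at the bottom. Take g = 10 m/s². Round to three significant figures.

With I = (2/5)MR², the ratio k = I/(MR²) is 0.4.
The rolling condition ω = v/R makes the rotational term ½I(v/R)² = ½kMv², so KE_total = ½(1+k)Mv² = (7/10)Mv².
Conserving energy between top and bottom: (7/10)Mv² = (7/10)Mv₀² + Mgh, hence v² = v₀² + 2gh/(1+k).
v = √(3.86² + 2×10×3.95/1.4) = √71.33 ≈ 8.45 m/s.

v ≈ 8.45 m/s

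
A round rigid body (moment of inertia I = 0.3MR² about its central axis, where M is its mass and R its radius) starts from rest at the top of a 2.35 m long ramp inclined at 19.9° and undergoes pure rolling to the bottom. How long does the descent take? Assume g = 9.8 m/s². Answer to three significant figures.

t ≈ 1.35 s

For this body I = 0.3MR², i.e. k = I/(MR²) = 0.3.
Along the incline Mg sinθ − f = Ma, and torque about the center fR = Iα = kMR²(a/R) gives f = kMa.
Hence a = g sinθ/(1+k) = 9.8×sin19.9°/1.3 = 2.566 m/s².
Starting from rest, L = ½at², so t = √(2L/a) = √(2×2.35/2.566) ≈ 1.35 s.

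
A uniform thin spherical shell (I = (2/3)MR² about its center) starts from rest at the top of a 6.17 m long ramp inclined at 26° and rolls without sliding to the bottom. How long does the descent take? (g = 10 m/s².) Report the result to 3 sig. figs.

t ≈ 2.17 s

For this body I = (2/3)MR², i.e. k = I/(MR²) = 2/3.
Along the incline Mg sinθ − f = Ma, and torque about the center fR = Iα = kMR²(a/R) gives f = kMa.
Hence a = g sinθ/(1+k) = 10×sin26°/1.667 = 2.63 m/s².
With constant a from rest, t = √(2L/a) = √(2·6.17/2.63) ≈ 2.17 s.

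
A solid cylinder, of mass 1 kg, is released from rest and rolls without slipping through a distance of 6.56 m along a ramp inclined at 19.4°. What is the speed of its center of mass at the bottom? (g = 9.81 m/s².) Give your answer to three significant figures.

With I = (1/2)MR², the ratio k = I/(MR²) is 0.5.
Rolling without slipping gives ω = v/R, so the total kinetic energy is ½Mv² + ½Iω² = ½(1+k)Mv² = (3/4)Mv².
The vertical drop is h = L sinθ = 6.56 × sin19.4° = 2.179 m.
Energy conservation: Mgh = (3/4)Mv², so v = √(2gh/(1+k)) = √(2 × 9.81 × 2.179 / 1.5) ≈ 5.34 m/s.

v ≈ 5.34 m/s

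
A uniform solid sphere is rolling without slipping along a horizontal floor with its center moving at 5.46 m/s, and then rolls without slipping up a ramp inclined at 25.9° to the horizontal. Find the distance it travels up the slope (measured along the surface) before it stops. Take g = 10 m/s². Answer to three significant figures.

Here I = (2/5)MR², so the shape factor k = I/(MR²) = 0.4.
Pure rolling means v = ωR; then KE = ½Mv² + ½I(v/R)² = ½(1+k)Mv² = (7/10)Mv².
Setting this equal to Mgh gives the vertical rise h = (1+k)v₀²/(2g) = 1.4×5.46²/(2×10) = 2.087 m.
The distance along the slope is d = h/sinθ = 2.087/sin25.9° ≈ 4.78 m.

d ≈ 4.78 m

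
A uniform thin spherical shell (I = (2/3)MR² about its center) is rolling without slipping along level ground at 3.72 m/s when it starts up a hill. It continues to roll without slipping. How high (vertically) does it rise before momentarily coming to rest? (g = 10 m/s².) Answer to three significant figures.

h ≈ 1.15 m

With I = (2/3)MR², the ratio k = I/(MR²) is 2/3.
Since it rolls without slipping, ω = v/R and KE = ½Mv² + ½Iω² = ½(1+k)Mv² = (5/6)Mv².
At the top the kinetic energy is zero, so (5/6)Mv₀² = Mgh.
Thus h = (1+k)v₀²/(2g) = 1.667 × 3.72² / (2 × 10) ≈ 1.15 m.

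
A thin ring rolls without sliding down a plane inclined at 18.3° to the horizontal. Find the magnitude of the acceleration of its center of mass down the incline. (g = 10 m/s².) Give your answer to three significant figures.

a ≈ 1.57 m/s²

With I = MR², the ratio k = I/(MR²) is 1.
Along the incline Mg sinθ − f = Ma, and torque about the center fR = Iα = kMR²(a/R) gives f = kMa.
Eliminating f: Mg sinθ = (1+k)Ma, so a = g sinθ/(1+k) = 10 × sin18.3° / 2 ≈ 1.57 m/s².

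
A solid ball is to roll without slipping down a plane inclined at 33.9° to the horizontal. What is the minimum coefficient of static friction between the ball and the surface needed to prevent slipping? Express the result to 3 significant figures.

μ_min ≈ 0.192

Here I = (2/5)MR², so the shape factor k = I/(MR²) = 0.4.
Newton's second law down the slope: Mg sinθ − f = Ma. The torque equation fR = Iα (with α = a/R) gives f = kMa.
These give a = g sinθ/(1+k) and the required friction f = kMg sinθ/(1+k).
With N = Mg cosθ, the no-slip condition f ≤ μN gives μ_min = f/N = k tanθ/(1+k).
μ_min = 0.4 × tan33.9° / 1.4 ≈ 0.192.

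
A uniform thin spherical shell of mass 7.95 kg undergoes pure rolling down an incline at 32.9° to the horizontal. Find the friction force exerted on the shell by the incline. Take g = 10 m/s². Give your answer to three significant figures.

For this body I = (2/3)MR², i.e. k = I/(MR²) = 2/3.
Along the incline Mg sinθ − f = Ma, and torque about the center fR = Iα = kMR²(a/R) gives f = kMa.
Combining, a = g sinθ/(1+k) and f = kMa = kMg sinθ/(1+k).
f = (2/3) × 7.95 × 10 × sin32.9° / 1.667 ≈ 17.3 N.

f ≈ 17.3 N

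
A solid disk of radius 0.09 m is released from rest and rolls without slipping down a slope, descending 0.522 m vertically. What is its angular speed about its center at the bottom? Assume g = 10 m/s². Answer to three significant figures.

The moment of inertia is (1/2)MR², giving k ≡ I/(MR²) = 0.5.
Since it rolls without slipping, ω = v/R and KE = ½Mv² + ½Iω² = ½(1+k)Mv² = (3/4)Mv².
Energy conservation Mgh = ½(1+k)Mv² gives v = √(2gh/(1+k)) = √(2 × 10 × 0.522 / 1.5) = 2.638 m/s.
Then ω = v/R = 2.638 / 0.09 ≈ 29.3 rad/s.

ω ≈ 29.3 rad/s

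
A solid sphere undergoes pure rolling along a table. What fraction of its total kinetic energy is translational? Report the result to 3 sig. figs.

fraction ≈ 0.714

Here I = (2/5)MR², so the shape factor k = I/(MR²) = 0.4.
With ω = v/R, KE_trans = ½Mv² and KE_rot = ½Iω² = ½kMv², so KE_total = ½(1+k)Mv².
The translational fraction is therefore 1/(1+k) = 1/1.4 ≈ 0.714.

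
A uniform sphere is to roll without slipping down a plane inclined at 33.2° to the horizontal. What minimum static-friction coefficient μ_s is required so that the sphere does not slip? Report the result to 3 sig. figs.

μ_min ≈ 0.187

For this body I = (2/5)MR², i.e. k = I/(MR²) = 0.4.
Along the incline Mg sinθ − f = Ma, and torque about the center fR = Iα = kMR²(a/R) gives f = kMa.
These give a = g sinθ/(1+k) and the required friction f = kMg sinθ/(1+k).
The normal force is N = Mg cosθ, so μ_min = f/N = k tanθ/(1+k).
μ_min = 0.4 × tan33.2° / 1.4 ≈ 0.187.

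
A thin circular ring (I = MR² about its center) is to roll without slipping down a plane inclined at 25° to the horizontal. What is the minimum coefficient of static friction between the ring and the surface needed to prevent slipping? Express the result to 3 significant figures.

μ_min ≈ 0.233

The moment of inertia is MR², giving k ≡ I/(MR²) = 1.
Along the incline Mg sinθ − f = Ma, and torque about the center fR = Iα = kMR²(a/R) gives f = kMa.
These give a = g sinθ/(1+k) and the required friction f = kMg sinθ/(1+k).
With N = Mg cosθ, the no-slip condition f ≤ μN gives μ_min = f/N = k tanθ/(1+k).
μ_min = 1 × tan25° / 2 ≈ 0.233.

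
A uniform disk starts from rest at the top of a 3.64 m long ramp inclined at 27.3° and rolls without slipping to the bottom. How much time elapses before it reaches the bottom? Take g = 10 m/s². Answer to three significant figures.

t ≈ 1.54 s

For this body I = (1/2)MR², i.e. k = I/(MR²) = 0.5.
Along the incline Mg sinθ − f = Ma, and torque about the center fR = Iα = kMR²(a/R) gives f = kMa.
Hence a = g sinθ/(1+k) = 10×sin27.3°/1.5 = 3.058 m/s².
Starting from rest, L = ½at², so t = √(2L/a) = √(2×3.64/3.058) ≈ 1.54 s.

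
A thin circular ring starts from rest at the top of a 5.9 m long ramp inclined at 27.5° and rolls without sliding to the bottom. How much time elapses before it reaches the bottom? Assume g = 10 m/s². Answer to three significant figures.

With I = MR², the ratio k = I/(MR²) is 1.
Newton's second law down the slope: Mg sinθ − f = Ma. The torque equation fR = Iα (with α = a/R) gives f = kMa.
Hence a = g sinθ/(1+k) = 10×sin27.5°/2 = 2.309 m/s².
With constant a from rest, t = √(2L/a) = √(2·5.9/2.309) ≈ 2.26 s.

t ≈ 2.26 s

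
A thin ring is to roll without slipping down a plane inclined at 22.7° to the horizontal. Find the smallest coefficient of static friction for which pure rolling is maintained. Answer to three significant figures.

Here I = MR², so the shape factor k = I/(MR²) = 1.
Translational: Mg sinθ − f = Ma. Rotational about the CM: fR = Iα = kMRa, so f = kMa.
These give a = g sinθ/(1+k) and the required friction f = kMg sinθ/(1+k).
The normal force is N = Mg cosθ, so μ_min = f/N = k tanθ/(1+k).
μ_min = 1 × tan22.7° / 2 ≈ 0.209.

μ_min ≈ 0.209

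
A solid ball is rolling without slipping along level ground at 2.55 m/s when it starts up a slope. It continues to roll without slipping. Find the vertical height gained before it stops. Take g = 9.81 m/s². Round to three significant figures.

h ≈ 0.464 m

The moment of inertia is (2/5)MR², giving k ≡ I/(MR²) = 0.4.
The rolling condition ω = v/R makes the rotational term ½I(v/R)² = ½kMv², so KE_total = ½(1+k)Mv² = (7/10)Mv².
All of this converts to potential energy at the highest point: (7/10)Mv₀² = Mgh.
Thus h = (1+k)v₀²/(2g) = 1.4 × 2.55² / (2 × 9.81) ≈ 0.464 m.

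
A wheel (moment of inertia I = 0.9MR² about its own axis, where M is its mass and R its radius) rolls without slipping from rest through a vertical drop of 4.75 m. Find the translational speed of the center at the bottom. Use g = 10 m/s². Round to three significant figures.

v ≈ 7.07 m/s

With I = 0.9MR², the ratio k = I/(MR²) is 0.9.
The rolling condition ω = v/R makes the rotational term ½I(v/R)² = ½kMv², so KE_total = ½(1+k)Mv² = (19/20)Mv².
Energy conservation: Mgh = (19/20)Mv², so v = √(2gh/(1+k)) = √(2 × 10 × 4.75 / 1.9) ≈ 7.07 m/s.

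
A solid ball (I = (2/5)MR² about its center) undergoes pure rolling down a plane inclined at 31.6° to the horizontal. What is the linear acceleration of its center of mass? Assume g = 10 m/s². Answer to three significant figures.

a ≈ 3.74 m/s²

Here I = (2/5)MR², so the shape factor k = I/(MR²) = 0.4.
Along the incline Mg sinθ − f = Ma, and torque about the center fR = Iα = kMR²(a/R) gives f = kMa.
Eliminating f: Mg sinθ = (1+k)Ma, so a = g sinθ/(1+k) = 10 × sin31.6° / 1.4 ≈ 3.74 m/s².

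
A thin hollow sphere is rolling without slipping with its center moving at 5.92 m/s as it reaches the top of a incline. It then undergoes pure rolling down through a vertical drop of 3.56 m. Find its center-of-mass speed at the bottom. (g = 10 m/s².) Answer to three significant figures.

v ≈ 8.82 m/s

Here I = (2/3)MR², so the shape factor k = I/(MR²) = 2/3.
Rolling without slipping gives ω = v/R, so the total kinetic energy is ½Mv² + ½Iω² = ½(1+k)Mv² = (5/6)Mv².
Conserving energy between top and bottom: (5/6)Mv² = (5/6)Mv₀² + Mgh, hence v² = v₀² + 2gh/(1+k).
v = √(5.92² + 2×10×3.56/1.667) = √77.77 ≈ 8.82 m/s.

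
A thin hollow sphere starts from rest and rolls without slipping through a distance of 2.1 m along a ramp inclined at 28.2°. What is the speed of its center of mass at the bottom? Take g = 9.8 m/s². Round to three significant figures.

The moment of inertia is (2/3)MR², giving k ≡ I/(MR²) = 2/3.
Pure rolling means v = ωR; then KE = ½Mv² + ½I(v/R)² = ½(1+k)Mv² = (5/6)Mv².
The vertical drop is h = L sinθ = 2.1 × sin28.2° = 0.9924 m.
Energy conservation: Mgh = (5/6)Mv², so v = √(2gh/(1+k)) = √(2 × 9.8 × 0.9924 / 1.667) ≈ 3.42 m/s.

v ≈ 3.42 m/s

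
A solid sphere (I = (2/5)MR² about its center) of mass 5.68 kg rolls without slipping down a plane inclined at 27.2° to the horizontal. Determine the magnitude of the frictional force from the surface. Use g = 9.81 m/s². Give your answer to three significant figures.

Here I = (2/5)MR², so the shape factor k = I/(MR²) = 0.4.
Newton's second law down the slope: Mg sinθ − f = Ma. The torque equation fR = Iα (with α = a/R) gives f = kMa.
Combining, a = g sinθ/(1+k) and f = kMa = kMg sinθ/(1+k).
f = 0.4 × 5.68 × 9.81 × sin27.2° / 1.4 ≈ 7.28 N.

f ≈ 7.28 N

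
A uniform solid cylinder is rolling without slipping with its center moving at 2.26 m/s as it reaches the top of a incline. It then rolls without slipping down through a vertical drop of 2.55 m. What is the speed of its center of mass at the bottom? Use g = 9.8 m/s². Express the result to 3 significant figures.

For this body I = (1/2)MR², i.e. k = I/(MR²) = 0.5.
The rolling condition ω = v/R makes the rotational term ½I(v/R)² = ½kMv², so KE_total = ½(1+k)Mv² = (3/4)Mv².
Energy conservation: (3/4)Mv₀² + Mgh = (3/4)Mv², so v² = v₀² + 2gh/(1+k).
v = √(2.26² + 2×9.8×2.55/1.5) = √38.43 ≈ 6.20 m/s.

v ≈ 6.20 m/s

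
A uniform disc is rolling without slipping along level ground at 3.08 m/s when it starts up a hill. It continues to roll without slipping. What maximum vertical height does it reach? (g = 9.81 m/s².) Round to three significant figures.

For this body I = (1/2)MR², i.e. k = I/(MR²) = 0.5.
The rolling condition ω = v/R makes the rotational term ½I(v/R)² = ½kMv², so KE_total = ½(1+k)Mv² = (3/4)Mv².
All of this converts to potential energy at the highest point: (3/4)Mv₀² = Mgh.
Thus h = (1+k)v₀²/(2g) = 1.5 × 3.08² / (2 × 9.81) ≈ 0.725 m.

h ≈ 0.725 m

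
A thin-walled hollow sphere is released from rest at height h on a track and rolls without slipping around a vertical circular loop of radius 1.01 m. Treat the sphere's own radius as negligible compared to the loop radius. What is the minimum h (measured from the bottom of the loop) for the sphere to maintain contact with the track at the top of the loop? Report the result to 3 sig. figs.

Here I = (2/3)MR², so the shape factor k = I/(MR²) = 2/3.
At the top of the loop, the minimum-contact condition is Mg = Mv_top²/r, so v_top² = gr.
With ω = v/R, the kinetic energy at speed v is ½(1+k)Mv² = (5/6)Mv².
Energy conservation from release (height h) to the top (height 2r): Mgh = Mg(2r) + (5/6)M·gr.
Thus h_min = 2r + (1+k)r/2 = r(2 + 1.667/2) = 1.01 × 2.833 ≈ 2.86 m.

h_min ≈ 2.86 m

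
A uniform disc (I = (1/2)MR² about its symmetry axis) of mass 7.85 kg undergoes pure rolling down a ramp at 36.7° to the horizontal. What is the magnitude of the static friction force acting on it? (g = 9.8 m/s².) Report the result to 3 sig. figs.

f ≈ 15.3 N

For this body I = (1/2)MR², i.e. k = I/(MR²) = 0.5.
Newton's second law down the slope: Mg sinθ − f = Ma. The torque equation fR = Iα (with α = a/R) gives f = kMa.
Combining, a = g sinθ/(1+k) and f = kMa = kMg sinθ/(1+k).
f = 0.5 × 7.85 × 9.8 × sin36.7° / 1.5 ≈ 15.3 N.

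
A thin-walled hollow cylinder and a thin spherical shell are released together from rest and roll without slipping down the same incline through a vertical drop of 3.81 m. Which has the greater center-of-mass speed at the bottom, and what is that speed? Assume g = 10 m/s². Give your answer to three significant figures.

For rolling without slipping, Mgh = ½(1+k)Mv² where k = I/(MR²), so v = √(2gh/(1+k)).
Thin-walled hollow cylinder: k = 1, giving v = √(2×10×3.81/2) = 6.173 m/s.
Thin spherical shell: k = 2/3, giving v = √(2×10×3.81/1.667) = 6.762 m/s.
The smaller k wins: the thin spherical shell, at ≈ 6.76 m/s.

the thin spherical shell, at v ≈ 6.76 m/s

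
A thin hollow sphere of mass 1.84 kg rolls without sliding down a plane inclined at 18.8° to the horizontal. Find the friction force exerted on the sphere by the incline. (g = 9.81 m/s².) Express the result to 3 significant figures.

f ≈ 2.33 N

The moment of inertia is (2/3)MR², giving k ≡ I/(MR²) = 2/3.
Along the incline Mg sinθ − f = Ma, and torque about the center fR = Iα = kMR²(a/R) gives f = kMa.
Combining, a = g sinθ/(1+k) and f = kMa = kMg sinθ/(1+k).
f = (2/3) × 1.84 × 9.81 × sin18.8° / 1.667 ≈ 2.33 N.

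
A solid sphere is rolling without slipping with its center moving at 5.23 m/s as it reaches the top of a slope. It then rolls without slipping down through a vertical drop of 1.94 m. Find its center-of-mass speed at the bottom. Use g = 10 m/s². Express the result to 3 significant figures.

With I = (2/5)MR², the ratio k = I/(MR²) is 0.4.
Pure rolling means v = ωR; then KE = ½Mv² + ½I(v/R)² = ½(1+k)Mv² = (7/10)Mv².
Conserving energy between top and bottom: (7/10)Mv² = (7/10)Mv₀² + Mgh, hence v² = v₀² + 2gh/(1+k).
v = √(5.23² + 2×10×1.94/1.4) = √55.07 ≈ 7.42 m/s.

v ≈ 7.42 m/s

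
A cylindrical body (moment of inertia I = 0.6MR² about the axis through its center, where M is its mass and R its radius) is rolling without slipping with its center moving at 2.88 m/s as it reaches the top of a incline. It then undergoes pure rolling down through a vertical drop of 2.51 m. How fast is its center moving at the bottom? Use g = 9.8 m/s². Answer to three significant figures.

The moment of inertia is 0.6MR², giving k ≡ I/(MR²) = 0.6.
Since it rolls without slipping, ω = v/R and KE = ½Mv² + ½Iω² = ½(1+k)Mv² = (4/5)Mv².
Energy conservation: (4/5)Mv₀² + Mgh = (4/5)Mv², so v² = v₀² + 2gh/(1+k).
v = √(2.88² + 2×9.8×2.51/1.6) = √39.04 ≈ 6.25 m/s.

v ≈ 6.25 m/s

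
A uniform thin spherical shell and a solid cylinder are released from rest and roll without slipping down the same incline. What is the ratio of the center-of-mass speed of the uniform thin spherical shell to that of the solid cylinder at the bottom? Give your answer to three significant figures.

Each satisfies Mgh = ½(1+k)Mv² with k = I/(MR²), so v ∝ 1/√(1+k).
For the uniform thin spherical shell k = 2/3; for the solid cylinder k = 0.5.
v₁/v₂ = √((1+k₂)/(1+k₁)) = √(1.5/1.667) ≈ 0.949.

v_ratio ≈ 0.949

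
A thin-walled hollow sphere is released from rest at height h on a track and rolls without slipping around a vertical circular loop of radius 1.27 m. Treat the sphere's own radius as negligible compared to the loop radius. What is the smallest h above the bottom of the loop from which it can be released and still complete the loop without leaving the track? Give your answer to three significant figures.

With I = (2/3)MR², the ratio k = I/(MR²) is 2/3.
At the top of the loop, the minimum-contact condition is Mg = Mv_top²/r, so v_top² = gr.
With ω = v/R, the kinetic energy at speed v is ½(1+k)Mv² = (5/6)Mv².
Energy conservation from release (height h) to the top (height 2r): Mgh = Mg(2r) + (5/6)M·gr.
Thus h_min = 2r + (1+k)r/2 = r(2 + 1.667/2) = 1.27 × 2.833 ≈ 3.60 m.

h_min ≈ 3.60 m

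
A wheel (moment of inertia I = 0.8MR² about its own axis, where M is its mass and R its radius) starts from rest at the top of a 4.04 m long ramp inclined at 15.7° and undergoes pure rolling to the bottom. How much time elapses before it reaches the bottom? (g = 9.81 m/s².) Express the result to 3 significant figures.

Here I = 0.8MR², so the shape factor k = I/(MR²) = 0.8.
Translational: Mg sinθ − f = Ma. Rotational about the CM: fR = Iα = kMRa, so f = kMa.
Hence a = g sinθ/(1+k) = 9.81×sin15.7°/1.8 = 1.475 m/s².
Starting from rest, L = ½at², so t = √(2L/a) = √(2×4.04/1.475) ≈ 2.34 s.

t ≈ 2.34 s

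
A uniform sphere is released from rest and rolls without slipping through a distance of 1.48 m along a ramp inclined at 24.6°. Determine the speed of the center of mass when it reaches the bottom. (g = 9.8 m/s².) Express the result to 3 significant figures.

v ≈ 2.94 m/s

Here I = (2/5)MR², so the shape factor k = I/(MR²) = 0.4.
Rolling without slipping gives ω = v/R, so the total kinetic energy is ½Mv² + ½Iω² = ½(1+k)Mv² = (7/10)Mv².
The vertical drop is h = L sinθ = 1.48 × sin24.6° = 0.6161 m.
Energy conservation: Mgh = (7/10)Mv², so v = √(2gh/(1+k)) = √(2 × 9.8 × 0.6161 / 1.4) ≈ 2.94 m/s.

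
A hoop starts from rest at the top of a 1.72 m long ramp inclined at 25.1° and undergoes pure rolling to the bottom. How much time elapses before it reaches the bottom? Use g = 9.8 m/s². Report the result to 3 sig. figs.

The moment of inertia is MR², giving k ≡ I/(MR²) = 1.
Translational: Mg sinθ − f = Ma. Rotational about the CM: fR = Iα = kMRa, so f = kMa.
Hence a = g sinθ/(1+k) = 9.8×sin25.1°/2 = 2.079 m/s².
With constant a from rest, t = √(2L/a) = √(2·1.72/2.079) ≈ 1.29 s.

t ≈ 1.29 s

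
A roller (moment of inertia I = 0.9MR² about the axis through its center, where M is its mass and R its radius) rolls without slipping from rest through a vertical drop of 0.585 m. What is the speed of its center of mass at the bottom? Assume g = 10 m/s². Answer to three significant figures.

v ≈ 2.48 m/s

For this body I = 0.9MR², i.e. k = I/(MR²) = 0.9.
The rolling condition ω = v/R makes the rotational term ½I(v/R)² = ½kMv², so KE_total = ½(1+k)Mv² = (19/20)Mv².
Energy conservation: Mgh = (19/20)Mv², so v = √(2gh/(1+k)) = √(2 × 10 × 0.585 / 1.9) ≈ 2.48 m/s.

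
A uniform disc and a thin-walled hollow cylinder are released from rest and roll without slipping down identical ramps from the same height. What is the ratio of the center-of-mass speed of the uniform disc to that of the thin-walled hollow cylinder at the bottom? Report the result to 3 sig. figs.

Each satisfies Mgh = ½(1+k)Mv² with k = I/(MR²), so v ∝ 1/√(1+k).
For the uniform disc k = 0.5; for the thin-walled hollow cylinder k = 1.
v₁/v₂ = √((1+k₂)/(1+k₁)) = √(2/1.5) ≈ 1.15.

v_ratio ≈ 1.15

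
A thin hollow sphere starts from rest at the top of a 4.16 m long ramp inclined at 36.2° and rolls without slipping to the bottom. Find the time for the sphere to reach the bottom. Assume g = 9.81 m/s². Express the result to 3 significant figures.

t ≈ 1.55 s

With I = (2/3)MR², the ratio k = I/(MR²) is 2/3.
Translational: Mg sinθ − f = Ma. Rotational about the CM: fR = Iα = kMRa, so f = kMa.
Hence a = g sinθ/(1+k) = 9.81×sin36.2°/1.667 = 3.476 m/s².
Starting from rest, L = ½at², so t = √(2L/a) = √(2×4.16/3.476) ≈ 1.55 s.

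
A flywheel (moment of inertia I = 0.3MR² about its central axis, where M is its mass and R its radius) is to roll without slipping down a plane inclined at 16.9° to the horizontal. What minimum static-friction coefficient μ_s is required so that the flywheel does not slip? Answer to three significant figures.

The moment of inertia is 0.3MR², giving k ≡ I/(MR²) = 0.3.
Translational: Mg sinθ − f = Ma. Rotational about the CM: fR = Iα = kMRa, so f = kMa.
These give a = g sinθ/(1+k) and the required friction f = kMg sinθ/(1+k).
With N = Mg cosθ, the no-slip condition f ≤ μN gives μ_min = f/N = k tanθ/(1+k).
μ_min = 0.3 × tan16.9° / 1.3 ≈ 0.0701.

μ_min ≈ 0.0701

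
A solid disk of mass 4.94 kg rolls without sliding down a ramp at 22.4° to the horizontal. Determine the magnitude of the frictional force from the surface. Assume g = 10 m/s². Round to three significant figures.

For this body I = (1/2)MR², i.e. k = I/(MR²) = 0.5.
Translational: Mg sinθ − f = Ma. Rotational about the CM: fR = Iα = kMRa, so f = kMa.
Combining, a = g sinθ/(1+k) and f = kMa = kMg sinθ/(1+k).
f = 0.5 × 4.94 × 10 × sin22.4° / 1.5 ≈ 6.27 N.

f ≈ 6.27 N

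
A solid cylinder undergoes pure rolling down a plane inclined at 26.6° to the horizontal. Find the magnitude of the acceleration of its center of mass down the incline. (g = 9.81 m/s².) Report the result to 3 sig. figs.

Here I = (1/2)MR², so the shape factor k = I/(MR²) = 0.5.
Along the incline Mg sinθ − f = Ma, and torque about the center fR = Iα = kMR²(a/R) gives f = kMa.
Eliminating f: Mg sinθ = (1+k)Ma, so a = g sinθ/(1+k) = 9.81 × sin26.6° / 1.5 ≈ 2.93 m/s².

a ≈ 2.93 m/s²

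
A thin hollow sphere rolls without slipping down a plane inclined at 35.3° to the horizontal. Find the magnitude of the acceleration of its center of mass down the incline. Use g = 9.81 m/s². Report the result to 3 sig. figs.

With I = (2/3)MR², the ratio k = I/(MR²) is 2/3.
Along the incline Mg sinθ − f = Ma, and torque about the center fR = Iα = kMR²(a/R) gives f = kMa.
Eliminating f: Mg sinθ = (1+k)Ma, so a = g sinθ/(1+k) = 9.81 × sin35.3° / 1.667 ≈ 3.40 m/s².

a ≈ 3.40 m/s²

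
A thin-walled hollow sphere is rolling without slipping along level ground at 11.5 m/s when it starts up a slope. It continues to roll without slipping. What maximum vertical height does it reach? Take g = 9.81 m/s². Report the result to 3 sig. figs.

For this body I = (2/3)MR², i.e. k = I/(MR²) = 2/3.
Rolling without slipping gives ω = v/R, so the total kinetic energy is ½Mv² + ½Iω² = ½(1+k)Mv² = (5/6)Mv².
At the top the kinetic energy is zero, so (5/6)Mv₀² = Mgh.
Thus h = (1+k)v₀²/(2g) = 1.667 × 11.5² / (2 × 9.81) ≈ 11.2 m.

h ≈ 11.2 m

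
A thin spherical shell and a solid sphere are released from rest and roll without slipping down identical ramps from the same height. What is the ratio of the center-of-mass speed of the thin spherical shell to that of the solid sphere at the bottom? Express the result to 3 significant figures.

Each satisfies Mgh = ½(1+k)Mv² with k = I/(MR²), so v ∝ 1/√(1+k).
For the thin spherical shell k = 2/3; for the solid sphere k = 0.4.
v₁/v₂ = √((1+k₂)/(1+k₁)) = √(1.4/1.667) ≈ 0.917.

v_ratio ≈ 0.917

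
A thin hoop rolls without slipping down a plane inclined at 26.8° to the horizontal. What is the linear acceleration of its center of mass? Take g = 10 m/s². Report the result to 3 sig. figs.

a ≈ 2.25 m/s²

With I = MR², the ratio k = I/(MR²) is 1.
Newton's second law down the slope: Mg sinθ − f = Ma. The torque equation fR = Iα (with α = a/R) gives f = kMa.
Eliminating f: Mg sinθ = (1+k)Ma, so a = g sinθ/(1+k) = 10 × sin26.8° / 2 ≈ 2.25 m/s².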